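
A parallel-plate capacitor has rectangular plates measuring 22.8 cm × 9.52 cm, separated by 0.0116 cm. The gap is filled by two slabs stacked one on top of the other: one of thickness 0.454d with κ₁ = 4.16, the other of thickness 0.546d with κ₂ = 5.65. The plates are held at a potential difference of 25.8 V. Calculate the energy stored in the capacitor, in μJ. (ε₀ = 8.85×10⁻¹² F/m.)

A = 22.8 × 9.52 cm² = 2.17×10⁻² m².
Stacked slabs ⇒ two capacitors in series, each with the full plate area.
C₁ = κ₁ε₀A/d₁ = 4.16 × 8.85×10⁻¹² × 2.17×10⁻² / 5.27×10⁻⁵ = 1.52×10⁻⁸ F.
C₂ = κ₂ε₀A/d₂ = 5.65 × 8.85×10⁻¹² × 2.17×10⁻² / 6.33×10⁻⁵ = 1.71×10⁻⁸ F.
C = (1/C₁ + 1/C₂)⁻¹ = 8.05×10⁻⁹ F.
U = ½CV² = ½ × 8.05×10⁻⁹ × (25.8)² = 2.68×10⁻⁶ J.

U ≈ 2.68 μJ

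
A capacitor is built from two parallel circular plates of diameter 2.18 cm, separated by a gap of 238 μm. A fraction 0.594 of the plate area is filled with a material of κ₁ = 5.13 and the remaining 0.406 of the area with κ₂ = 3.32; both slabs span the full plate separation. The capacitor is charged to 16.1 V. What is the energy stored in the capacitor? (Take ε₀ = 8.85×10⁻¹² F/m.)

7.91 nJ

A = π(2.18/2 cm)² = 3.73×10⁻⁴ m².
Side-by-side slabs ⇒ two capacitors in parallel, each spanning the full gap.
C₁ = κ₁ε₀A₁/d = 5.13 × 8.85×10⁻¹² × 2.22×10⁻⁴ / 2.38×10⁻⁴ = 4.23×10⁻¹¹ F.
C₂ = κ₂ε₀A₂/d = 3.32 × 8.85×10⁻¹² × 1.52×10⁻⁴ / 2.38×10⁻⁴ = 1.87×10⁻¹¹ F.
C = C₁ + C₂ = 6.10×10⁻¹¹ F.
U = ½CV² = ½ × 6.10×10⁻¹¹ × (16.1)² = 7.91×10⁻⁹ J.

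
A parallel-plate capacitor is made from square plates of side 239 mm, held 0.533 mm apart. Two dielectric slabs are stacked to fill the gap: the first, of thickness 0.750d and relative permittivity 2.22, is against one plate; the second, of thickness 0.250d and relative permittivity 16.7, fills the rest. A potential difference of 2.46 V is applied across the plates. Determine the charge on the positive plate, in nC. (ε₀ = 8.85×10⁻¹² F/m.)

6.61 nC

A = (239 mm)² = 5.71×10⁻² m².
Stacked slabs ⇒ two capacitors in series, each with the full plate area.
C₁ = κ₁ε₀A/d₁ = 2.22 × 8.85×10⁻¹² × 5.71×10⁻² / 4.00×10⁻⁴ = 2.81×10⁻⁹ F.
C₂ = κ₂ε₀A/d₂ = 16.7 × 8.85×10⁻¹² × 5.71×10⁻² / 1.33×10⁻⁴ = 6.34×10⁻⁸ F.
C = (1/C₁ + 1/C₂)⁻¹ = 2.69×10⁻⁹ F.
Q = CV = 2.69×10⁻⁹ × 2.46 = 6.61×10⁻⁹ C.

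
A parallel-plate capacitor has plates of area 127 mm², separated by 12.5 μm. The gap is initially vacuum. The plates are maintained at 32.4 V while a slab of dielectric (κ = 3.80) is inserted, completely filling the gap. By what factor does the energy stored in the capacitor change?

U₂/U₁ ≈ 3.80

Battery connected ⇒ V is held fixed.
C₂ = 3.80 C₁ and U = ½CV², so U₂/U₁ = C₂/C₁ = 3.80.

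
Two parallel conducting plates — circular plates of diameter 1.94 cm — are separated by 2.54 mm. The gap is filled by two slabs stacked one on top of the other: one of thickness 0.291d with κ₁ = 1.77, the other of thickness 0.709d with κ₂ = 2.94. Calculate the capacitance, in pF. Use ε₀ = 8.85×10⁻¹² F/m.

A = π(1.94/2 cm)² = 2.96×10⁻⁴ m².
Stacked slabs ⇒ two capacitors in series, each with the full plate area.
C₁ = κ₁ε₀A/d₁ = 1.77 × 8.85×10⁻¹² × 2.96×10⁻⁴ / 7.39×10⁻⁴ = 6.26×10⁻¹² F.
C₂ = κ₂ε₀A/d₂ = 2.94 × 8.85×10⁻¹² × 2.96×10⁻⁴ / 1.80×10⁻³ = 4.27×10⁻¹² F.
C = (1/C₁ + 1/C₂)⁻¹ = 2.54×10⁻¹² F.

2.54 pF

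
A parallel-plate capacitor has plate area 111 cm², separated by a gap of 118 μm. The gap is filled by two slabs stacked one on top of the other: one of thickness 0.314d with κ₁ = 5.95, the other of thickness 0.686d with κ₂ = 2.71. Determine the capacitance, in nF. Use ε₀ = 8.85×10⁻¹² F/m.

A = 111 cm² = 1.11×10⁻² m².
Stacked slabs ⇒ two capacitors in series, each with the full plate area.
C₁ = κ₁ε₀A/d₁ = 5.95 × 8.85×10⁻¹² × 1.11×10⁻² / 3.71×10⁻⁵ = 1.58×10⁻⁸ F.
C₂ = κ₂ε₀A/d₂ = 2.71 × 8.85×10⁻¹² × 1.11×10⁻² / 8.09×10⁻⁵ = 3.29×10⁻⁹ F.
C = (1/C₁ + 1/C₂)⁻¹ = 2.72×10⁻⁹ F.

C ≈ 2.72 nF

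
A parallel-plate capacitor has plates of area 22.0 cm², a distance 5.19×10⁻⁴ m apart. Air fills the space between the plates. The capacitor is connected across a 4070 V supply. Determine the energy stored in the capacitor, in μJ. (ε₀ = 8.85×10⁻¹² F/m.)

311 μJ

A = 22.0 cm² = 2.20×10⁻³ m².
C = ε₀A/d = 8.85×10⁻¹² × 2.20×10⁻³ / 5.19×10⁻⁴ = 3.75×10⁻¹¹ F.
U = ½CV² = ½ × 3.75×10⁻¹¹ × (4070)² = 3.11×10⁻⁴ J.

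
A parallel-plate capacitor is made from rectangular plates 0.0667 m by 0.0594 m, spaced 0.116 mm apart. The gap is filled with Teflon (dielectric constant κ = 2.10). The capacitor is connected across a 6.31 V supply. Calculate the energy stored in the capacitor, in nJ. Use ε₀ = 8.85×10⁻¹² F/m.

12.6 nJ

A = 0.0667 × 0.0594 m² = 3.96×10⁻³ m².
C = κε₀A/d = 2.10 × 8.85×10⁻¹² × 3.96×10⁻³ / 1.16×10⁻⁴ = 6.35×10⁻¹⁰ F.
U = ½CV² = ½ × 6.35×10⁻¹⁰ × (6.31)² = 1.26×10⁻⁸ J.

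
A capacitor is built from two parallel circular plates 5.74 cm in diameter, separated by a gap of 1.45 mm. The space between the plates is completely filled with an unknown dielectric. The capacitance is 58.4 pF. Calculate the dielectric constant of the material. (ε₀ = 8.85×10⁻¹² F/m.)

A = π(5.74/2 cm)² = 2.59×10⁻³ m².
κ = Cd/(ε₀A) = 5.84×10⁻¹¹ × 1.45×10⁻³ / (8.85×10⁻¹² × 2.59×10⁻³) = 3.70.

κ ≈ 3.70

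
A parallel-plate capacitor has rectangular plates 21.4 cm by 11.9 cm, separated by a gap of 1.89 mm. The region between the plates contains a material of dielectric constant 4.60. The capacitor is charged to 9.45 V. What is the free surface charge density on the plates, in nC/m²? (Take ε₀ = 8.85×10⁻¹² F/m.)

204 nC/m²

A = 21.4 × 11.9 cm² = 2.55×10⁻² m².
C = κε₀A/d = 4.60 × 8.85×10⁻¹² × 2.55×10⁻² / 1.89×10⁻³ = 5.49×10⁻¹⁰ F.
σ = Q/A = CV/A = 5.49×10⁻¹⁰ × 9.45 / 2.55×10⁻² = 2.04×10⁻⁷ C/m².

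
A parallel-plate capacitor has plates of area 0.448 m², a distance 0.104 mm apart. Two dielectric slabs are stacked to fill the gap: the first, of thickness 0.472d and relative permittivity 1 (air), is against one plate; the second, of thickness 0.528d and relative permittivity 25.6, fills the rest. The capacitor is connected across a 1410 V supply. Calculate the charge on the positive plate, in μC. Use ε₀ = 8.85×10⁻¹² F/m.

Stacked slabs ⇒ two capacitors in series, each with the full plate area.
C₁ = κ₁ε₀A/d₁ = 1.00 × 8.85×10⁻¹² × 0.448 / 4.91×10⁻⁵ = 8.08×10⁻⁸ F.
C₂ = κ₂ε₀A/d₂ = 25.6 × 8.85×10⁻¹² × 0.448 / 5.49×10⁻⁵ = 1.85×10⁻⁶ F.
C = (1/C₁ + 1/C₂)⁻¹ = 7.74×10⁻⁸ F.
Q = CV = 7.74×10⁻⁸ × 1410 = 1.09×10⁻⁴ C.

Q ≈ 109 μC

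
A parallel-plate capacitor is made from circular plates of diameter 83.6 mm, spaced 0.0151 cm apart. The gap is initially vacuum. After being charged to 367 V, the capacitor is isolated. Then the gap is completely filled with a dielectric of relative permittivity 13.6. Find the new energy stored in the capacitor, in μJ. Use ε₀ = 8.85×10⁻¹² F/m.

A = π(83.6/2 mm)² = 5.49×10⁻³ m².
Initially C₁ = ε₀A/d = 8.85×10⁻¹² × 5.49×10⁻³ / 1.51×10⁻⁴ = 3.22×10⁻¹⁰ F.
U₁ = 2.17×10⁻⁵ J.
Isolated ⇒ Q is held fixed. C₂ = 13.6 C₁ and U = Q²/(2C), so U₂/U₁ = C₁/C₂ = 0.0735.
U₂ = 0.0735 × 2.17×10⁻⁵ = 1.59×10⁻⁶ J.

1.59 μJ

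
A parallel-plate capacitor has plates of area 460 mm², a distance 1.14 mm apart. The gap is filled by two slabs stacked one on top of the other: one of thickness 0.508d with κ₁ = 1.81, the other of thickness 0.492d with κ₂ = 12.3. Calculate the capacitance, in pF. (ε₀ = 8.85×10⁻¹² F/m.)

A = 460 mm² = 4.60×10⁻⁴ m².
Stacked slabs ⇒ two capacitors in series, each with the full plate area.
C₁ = κ₁ε₀A/d₁ = 1.81 × 8.85×10⁻¹² × 4.60×10⁻⁴ / 5.79×10⁻⁴ = 1.27×10⁻¹¹ F.
C₂ = κ₂ε₀A/d₂ = 12.3 × 8.85×10⁻¹² × 4.60×10⁻⁴ / 5.61×10⁻⁴ = 8.93×10⁻¹¹ F.
C = (1/C₁ + 1/C₂)⁻¹ = 1.11×10⁻¹¹ F.

C ≈ 11.1 pF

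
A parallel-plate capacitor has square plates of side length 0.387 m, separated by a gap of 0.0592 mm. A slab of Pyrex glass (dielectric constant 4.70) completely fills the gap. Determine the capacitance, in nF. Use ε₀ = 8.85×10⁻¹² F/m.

105 nF

A = (0.387 m)² = 0.150 m².
C = κε₀A/d = 4.70 × 8.85×10⁻¹² × 0.150 / 5.92×10⁻⁵ = 1.05×10⁻⁷ F.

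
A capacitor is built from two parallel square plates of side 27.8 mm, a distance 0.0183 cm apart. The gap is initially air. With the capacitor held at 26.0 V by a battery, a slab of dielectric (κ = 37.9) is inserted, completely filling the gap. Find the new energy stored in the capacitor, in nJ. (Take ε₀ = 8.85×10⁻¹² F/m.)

479 nJ

A = (27.8 mm)² = 7.73×10⁻⁴ m².
Initially C₁ = ε₀A/d = 8.85×10⁻¹² × 7.73×10⁻⁴ / 1.83×10⁻⁴ = 3.74×10⁻¹¹ F.
U₁ = 1.26×10⁻⁸ J.
Battery connected ⇒ V is held fixed. C₂ = 37.9 C₁ and U = ½CV², so U₂/U₁ = C₂/C₁ = 37.9.
U₂ = 37.9 × 1.26×10⁻⁸ = 4.79×10⁻⁷ J.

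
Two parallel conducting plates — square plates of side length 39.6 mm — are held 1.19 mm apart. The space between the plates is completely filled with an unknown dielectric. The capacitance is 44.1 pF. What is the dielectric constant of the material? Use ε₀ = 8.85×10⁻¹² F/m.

A = (39.6 mm)² = 1.57×10⁻³ m².
κ = Cd/(ε₀A) = 4.41×10⁻¹¹ × 1.19×10⁻³ / (8.85×10⁻¹² × 1.57×10⁻³) = 3.78.

3.78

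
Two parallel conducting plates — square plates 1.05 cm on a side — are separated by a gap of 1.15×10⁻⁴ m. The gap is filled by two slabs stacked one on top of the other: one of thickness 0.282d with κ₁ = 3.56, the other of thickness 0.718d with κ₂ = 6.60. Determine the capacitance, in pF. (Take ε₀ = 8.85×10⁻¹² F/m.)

A = (1.05 cm)² = 1.10×10⁻⁴ m².
Stacked slabs ⇒ two capacitors in series, each with the full plate area.
C₁ = κ₁ε₀A/d₁ = 3.56 × 8.85×10⁻¹² × 1.10×10⁻⁴ / 3.24×10⁻⁵ = 1.07×10⁻¹⁰ F.
C₂ = κ₂ε₀A/d₂ = 6.60 × 8.85×10⁻¹² × 1.10×10⁻⁴ / 8.26×10⁻⁵ = 7.80×10⁻¹¹ F.
C = (1/C₁ + 1/C₂)⁻¹ = 4.51×10⁻¹¹ F.

45.1 pF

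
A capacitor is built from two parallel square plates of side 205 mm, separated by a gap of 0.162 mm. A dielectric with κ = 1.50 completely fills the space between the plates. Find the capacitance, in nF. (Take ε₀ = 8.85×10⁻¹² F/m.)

A = (205 mm)² = 4.20×10⁻² m².
C = κε₀A/d = 1.50 × 8.85×10⁻¹² × 4.20×10⁻² / 1.62×10⁻⁴ = 3.44×10⁻⁹ F.

C ≈ 3.44 nF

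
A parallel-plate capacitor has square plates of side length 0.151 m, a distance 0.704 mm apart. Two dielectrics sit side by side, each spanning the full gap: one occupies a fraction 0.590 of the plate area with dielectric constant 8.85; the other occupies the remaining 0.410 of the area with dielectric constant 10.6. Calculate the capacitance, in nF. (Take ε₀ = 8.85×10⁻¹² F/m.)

C ≈ 2.74 nF

A = (0.151 m)² = 2.28×10⁻² m².
Side-by-side slabs ⇒ two capacitors in parallel, each spanning the full gap.
C₁ = κ₁ε₀A₁/d = 8.85 × 8.85×10⁻¹² × 1.35×10⁻² / 7.04×10⁻⁴ = 1.50×10⁻⁹ F.
C₂ = κ₂ε₀A₂/d = 10.6 × 8.85×10⁻¹² × 9.35×10⁻³ / 7.04×10⁻⁴ = 1.25×10⁻⁹ F.
C = C₁ + C₂ = 2.74×10⁻⁹ F.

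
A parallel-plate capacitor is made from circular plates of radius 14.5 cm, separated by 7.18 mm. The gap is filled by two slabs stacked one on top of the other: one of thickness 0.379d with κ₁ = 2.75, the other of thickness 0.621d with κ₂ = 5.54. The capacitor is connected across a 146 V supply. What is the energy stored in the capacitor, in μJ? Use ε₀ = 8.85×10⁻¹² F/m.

A = π(14.5 cm)² = 6.61×10⁻² m².
Stacked slabs ⇒ two capacitors in series, each with the full plate area.
C₁ = κ₁ε₀A/d₁ = 2.75 × 8.85×10⁻¹² × 6.61×10⁻² / 2.72×10⁻³ = 5.91×10⁻¹⁰ F.
C₂ = κ₂ε₀A/d₂ = 5.54 × 8.85×10⁻¹² × 6.61×10⁻² / 4.46×10⁻³ = 7.26×10⁻¹⁰ F.
C = (1/C₁ + 1/C₂)⁻¹ = 3.26×10⁻¹⁰ F.
U = ½CV² = ½ × 3.26×10⁻¹⁰ × (146)² = 3.47×10⁻⁶ J.

3.47 μJ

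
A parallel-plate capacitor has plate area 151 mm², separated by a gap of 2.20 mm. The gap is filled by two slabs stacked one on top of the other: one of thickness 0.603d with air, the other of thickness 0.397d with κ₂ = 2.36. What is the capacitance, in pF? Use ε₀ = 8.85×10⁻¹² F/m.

A = 151 mm² = 1.51×10⁻⁴ m².
Stacked slabs ⇒ two capacitors in series, each with the full plate area.
C₁ = κ₁ε₀A/d₁ = 1.00 × 8.85×10⁻¹² × 1.51×10⁻⁴ / 1.33×10⁻³ = 1.01×10⁻¹² F.
C₂ = κ₂ε₀A/d₂ = 2.36 × 8.85×10⁻¹² × 1.51×10⁻⁴ / 8.73×10⁻⁴ = 3.61×10⁻¹² F.
C = (1/C₁ + 1/C₂)⁻¹ = 7.88×10⁻¹³ F.

C ≈ 0.788 pF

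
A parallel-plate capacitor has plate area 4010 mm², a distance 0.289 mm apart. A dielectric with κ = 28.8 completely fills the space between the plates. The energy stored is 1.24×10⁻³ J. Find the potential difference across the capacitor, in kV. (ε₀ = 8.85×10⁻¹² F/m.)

0.837 kV

A = 4010 mm² = 4.01×10⁻³ m².
C = κε₀A/d = 28.8 × 8.85×10⁻¹² × 4.01×10⁻³ / 2.89×10⁻⁴ = 3.54×10⁻⁹ F.
V = √(2U/C) = √(2 × 1.24×10⁻³ / 3.54×10⁻⁹) = 8.37×10² V.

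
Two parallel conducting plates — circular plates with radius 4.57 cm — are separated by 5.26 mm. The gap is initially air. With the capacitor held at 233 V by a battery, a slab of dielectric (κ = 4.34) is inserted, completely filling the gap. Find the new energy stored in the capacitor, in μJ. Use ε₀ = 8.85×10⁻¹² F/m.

A = π(4.57 cm)² = 6.56×10⁻³ m².
Initially C₁ = ε₀A/d = 8.85×10⁻¹² × 6.56×10⁻³ / 5.26×10⁻³ = 1.10×10⁻¹¹ F.
U₁ = 3.00×10⁻⁷ J.
Battery connected ⇒ V is held fixed. C₂ = 4.34 C₁ and U = ½CV², so U₂/U₁ = C₂/C₁ = 4.34.
U₂ = 4.34 × 3.00×10⁻⁷ = 1.30×10⁻⁶ J.

U ≈ 1.30 μJ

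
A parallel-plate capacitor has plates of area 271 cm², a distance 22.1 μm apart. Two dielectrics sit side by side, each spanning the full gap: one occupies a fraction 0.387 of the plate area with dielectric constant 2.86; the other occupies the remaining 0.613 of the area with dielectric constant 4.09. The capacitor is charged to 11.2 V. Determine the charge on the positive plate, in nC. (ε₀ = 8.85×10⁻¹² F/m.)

Q ≈ 439 nC

A = 271 cm² = 2.71×10⁻² m².
Side-by-side slabs ⇒ two capacitors in parallel, each spanning the full gap.
C₁ = κ₁ε₀A₁/d = 2.86 × 8.85×10⁻¹² × 1.05×10⁻² / 2.21×10⁻⁵ = 1.20×10⁻⁸ F.
C₂ = κ₂ε₀A₂/d = 4.09 × 8.85×10⁻¹² × 1.66×10⁻² / 2.21×10⁻⁵ = 2.72×10⁻⁸ F.
C = C₁ + C₂ = 3.92×10⁻⁸ F.
Q = CV = 3.92×10⁻⁸ × 11.2 = 4.39×10⁻⁷ C.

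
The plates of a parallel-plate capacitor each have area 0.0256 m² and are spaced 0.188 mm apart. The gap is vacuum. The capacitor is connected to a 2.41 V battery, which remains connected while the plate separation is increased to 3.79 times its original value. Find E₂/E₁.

0.264

Battery connected ⇒ V is held fixed.
E = V/d, so E₂/E₁ = d₁/d₂ = 0.264.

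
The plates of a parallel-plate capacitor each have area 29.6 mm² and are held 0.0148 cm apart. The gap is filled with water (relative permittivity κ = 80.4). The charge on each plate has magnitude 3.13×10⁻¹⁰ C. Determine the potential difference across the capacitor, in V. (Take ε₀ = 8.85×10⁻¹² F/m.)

A = 29.6 mm² = 2.96×10⁻⁵ m².
C = κε₀A/d = 80.4 × 8.85×10⁻¹² × 2.96×10⁻⁵ / 1.48×10⁻⁴ = 1.42×10⁻¹⁰ F.
V = Q/C = 3.13×10⁻¹⁰ / 1.42×10⁻¹⁰ = 2.20 V.

V ≈ 2.20 V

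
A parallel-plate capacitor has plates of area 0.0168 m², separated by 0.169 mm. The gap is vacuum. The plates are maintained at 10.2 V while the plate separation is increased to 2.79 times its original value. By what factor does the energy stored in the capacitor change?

Battery connected ⇒ V is held fixed.
C₂ = 0.358 C₁ and U = ½CV², so U₂/U₁ = C₂/C₁ = 0.358.

U₂/U₁ ≈ 0.358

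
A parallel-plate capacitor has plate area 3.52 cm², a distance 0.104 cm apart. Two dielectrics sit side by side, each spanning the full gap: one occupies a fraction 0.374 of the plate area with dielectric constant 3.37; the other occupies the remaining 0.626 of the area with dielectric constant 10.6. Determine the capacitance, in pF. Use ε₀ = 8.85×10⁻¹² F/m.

C ≈ 23.7 pF

A = 3.52 cm² = 3.52×10⁻⁴ m².
Side-by-side slabs ⇒ two capacitors in parallel, each spanning the full gap.
C₁ = κ₁ε₀A₁/d = 3.37 × 8.85×10⁻¹² × 1.32×10⁻⁴ / 1.04×10⁻³ = 3.78×10⁻¹² F.
C₂ = κ₂ε₀A₂/d = 10.6 × 8.85×10⁻¹² × 2.20×10⁻⁴ / 1.04×10⁻³ = 1.99×10⁻¹¹ F.
C = C₁ + C₂ = 2.37×10⁻¹¹ F.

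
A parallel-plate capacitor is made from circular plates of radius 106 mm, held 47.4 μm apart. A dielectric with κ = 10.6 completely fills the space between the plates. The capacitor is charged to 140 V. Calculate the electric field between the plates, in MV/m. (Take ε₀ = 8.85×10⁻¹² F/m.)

E = V/d = 140 / 4.74×10⁻⁵ = 2.95×10⁶ V/m.

E ≈ 2.95 MV/m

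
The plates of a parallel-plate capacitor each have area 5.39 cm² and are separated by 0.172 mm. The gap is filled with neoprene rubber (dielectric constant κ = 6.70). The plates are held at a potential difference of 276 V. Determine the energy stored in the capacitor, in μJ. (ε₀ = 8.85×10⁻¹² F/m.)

A = 5.39 cm² = 5.39×10⁻⁴ m².
C = κε₀A/d = 6.70 × 8.85×10⁻¹² × 5.39×10⁻⁴ / 1.72×10⁻⁴ = 1.86×10⁻¹⁰ F.
U = ½CV² = ½ × 1.86×10⁻¹⁰ × (276)² = 7.08×10⁻⁶ J.

7.08 μJ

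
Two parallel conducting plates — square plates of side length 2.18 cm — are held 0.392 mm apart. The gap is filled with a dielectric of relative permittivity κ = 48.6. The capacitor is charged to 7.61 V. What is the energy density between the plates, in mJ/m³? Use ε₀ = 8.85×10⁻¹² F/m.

E = V/d = 7.61 / 3.92×10⁻⁴ = 1.94×10⁴ V/m.
u = ½κε₀E² = ½ × 48.6 × 8.85×10⁻¹² × (1.94×10⁴)² = 8.10×10⁻² J/m³.

u ≈ 81.0 mJ/m³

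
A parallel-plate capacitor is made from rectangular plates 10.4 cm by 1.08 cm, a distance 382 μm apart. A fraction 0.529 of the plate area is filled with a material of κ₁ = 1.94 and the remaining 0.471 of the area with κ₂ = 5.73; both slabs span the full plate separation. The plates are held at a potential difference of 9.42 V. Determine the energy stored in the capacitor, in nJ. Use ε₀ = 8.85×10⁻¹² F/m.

A = 10.4 × 1.08 cm² = 1.12×10⁻³ m².
Side-by-side slabs ⇒ two capacitors in parallel, each spanning the full gap.
C₁ = κ₁ε₀A₁/d = 1.94 × 8.85×10⁻¹² × 5.94×10⁻⁴ / 3.82×10⁻⁴ = 2.67×10⁻¹¹ F.
C₂ = κ₂ε₀A₂/d = 5.73 × 8.85×10⁻¹² × 5.29×10⁻⁴ / 3.82×10⁻⁴ = 7.02×10⁻¹¹ F.
C = C₁ + C₂ = 9.69×10⁻¹¹ F.
U = ½CV² = ½ × 9.69×10⁻¹¹ × (9.42)² = 4.30×10⁻⁹ J.

4.30 nJ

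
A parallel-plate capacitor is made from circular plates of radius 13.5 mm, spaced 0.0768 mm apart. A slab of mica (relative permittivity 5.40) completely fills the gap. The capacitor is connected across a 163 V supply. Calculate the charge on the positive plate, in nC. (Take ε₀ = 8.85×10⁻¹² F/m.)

Q ≈ 58.1 nC

A = π(13.5 mm)² = 5.73×10⁻⁴ m².
C = κε₀A/d = 5.40 × 8.85×10⁻¹² × 5.73×10⁻⁴ / 7.68×10⁻⁵ = 3.56×10⁻¹⁰ F.
Q = CV = 3.56×10⁻¹⁰ × 163 = 5.81×10⁻⁸ C.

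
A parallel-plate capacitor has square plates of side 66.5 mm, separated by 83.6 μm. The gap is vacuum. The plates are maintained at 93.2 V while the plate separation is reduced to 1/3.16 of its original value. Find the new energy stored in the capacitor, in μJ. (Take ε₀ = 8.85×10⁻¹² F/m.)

U ≈ 6.42 μJ

A = (66.5 mm)² = 4.42×10⁻³ m².
Initially C₁ = ε₀A/d = 8.85×10⁻¹² × 4.42×10⁻³ / 8.36×10⁻⁵ = 4.68×10⁻¹⁰ F.
U₁ = 2.03×10⁻⁶ J.
Battery connected ⇒ V is held fixed. C₂ = 3.16 C₁ and U = ½CV², so U₂/U₁ = C₂/C₁ = 3.16.
U₂ = 3.16 × 2.03×10⁻⁶ = 6.42×10⁻⁶ J.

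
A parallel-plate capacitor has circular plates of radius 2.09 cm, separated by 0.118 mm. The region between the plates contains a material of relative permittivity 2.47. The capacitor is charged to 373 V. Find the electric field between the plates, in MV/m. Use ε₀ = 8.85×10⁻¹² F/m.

E ≈ 3.16 MV/m

E = V/d = 373 / 1.18×10⁻⁴ = 3.16×10⁶ V/m.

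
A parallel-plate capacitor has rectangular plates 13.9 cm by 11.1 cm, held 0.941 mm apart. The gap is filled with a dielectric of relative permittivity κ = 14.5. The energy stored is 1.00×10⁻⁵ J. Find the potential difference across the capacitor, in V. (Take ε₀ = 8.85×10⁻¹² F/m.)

97.5 V

A = 13.9 × 11.1 cm² = 1.54×10⁻² m².
C = κε₀A/d = 14.5 × 8.85×10⁻¹² × 1.54×10⁻² / 9.41×10⁻⁴ = 2.10×10⁻⁹ F.
V = √(2U/C) = √(2 × 1.00×10⁻⁵ / 2.10×10⁻⁹) = 97.5 V.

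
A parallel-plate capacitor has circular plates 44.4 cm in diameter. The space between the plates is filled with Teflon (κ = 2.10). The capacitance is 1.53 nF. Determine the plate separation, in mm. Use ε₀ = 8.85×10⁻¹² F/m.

d ≈ 1.88 mm

A = π(44.4/2 cm)² = 0.155 m².
d = κε₀A/C = 2.10 × 8.85×10⁻¹² × 0.155 / 1.53×10⁻⁹ = 1.88×10⁻³ m.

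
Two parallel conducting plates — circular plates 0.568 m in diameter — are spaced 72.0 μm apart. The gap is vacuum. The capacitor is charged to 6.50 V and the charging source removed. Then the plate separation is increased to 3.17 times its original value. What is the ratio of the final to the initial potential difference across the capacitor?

3.17

Isolated ⇒ Q is held fixed.
C₂ = 0.315 C₁ and V = Q/C, so V₂/V₁ = C₁/C₂ = 3.17.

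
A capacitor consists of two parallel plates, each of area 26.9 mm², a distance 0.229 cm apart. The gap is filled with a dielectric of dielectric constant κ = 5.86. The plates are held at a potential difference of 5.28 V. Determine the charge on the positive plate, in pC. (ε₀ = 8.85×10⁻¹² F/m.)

Q ≈ 3.22 pC

A = 26.9 mm² = 2.69×10⁻⁵ m².
C = κε₀A/d = 5.86 × 8.85×10⁻¹² × 2.69×10⁻⁵ / 2.29×10⁻³ = 6.09×10⁻¹³ F.
Q = CV = 6.09×10⁻¹³ × 5.28 = 3.22×10⁻¹² C.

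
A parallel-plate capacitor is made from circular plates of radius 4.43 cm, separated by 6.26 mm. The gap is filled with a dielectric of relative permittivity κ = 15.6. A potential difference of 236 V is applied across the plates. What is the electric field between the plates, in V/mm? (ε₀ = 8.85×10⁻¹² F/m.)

37.7 V/mm

E = V/d = 236 / 6.26×10⁻³ = 3.77×10⁴ V/m.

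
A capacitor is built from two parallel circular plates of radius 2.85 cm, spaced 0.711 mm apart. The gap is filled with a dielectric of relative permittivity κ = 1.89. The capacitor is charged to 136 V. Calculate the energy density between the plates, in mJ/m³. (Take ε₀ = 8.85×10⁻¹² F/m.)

306 mJ/m³

E = V/d = 136 / 7.11×10⁻⁴ = 1.91×10⁵ V/m.
u = ½κε₀E² = ½ × 1.89 × 8.85×10⁻¹² × (1.91×10⁵)² = 0.306 J/m³.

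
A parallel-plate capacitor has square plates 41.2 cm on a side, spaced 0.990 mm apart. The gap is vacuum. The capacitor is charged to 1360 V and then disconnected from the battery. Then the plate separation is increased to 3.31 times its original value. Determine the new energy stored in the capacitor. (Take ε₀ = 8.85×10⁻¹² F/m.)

U ≈ 4.64 mJ

A = (41.2 cm)² = 0.170 m².
Initially C₁ = ε₀A/d = 8.85×10⁻¹² × 0.170 / 9.90×10⁻⁴ = 1.52×10⁻⁹ F.
U₁ = 1.40×10⁻³ J.
Isolated ⇒ Q is held fixed. C₂ = 0.302 C₁ and U = Q²/(2C), so U₂/U₁ = C₁/C₂ = 3.31.
U₂ = 3.31 × 1.40×10⁻³ = 4.64×10⁻³ J.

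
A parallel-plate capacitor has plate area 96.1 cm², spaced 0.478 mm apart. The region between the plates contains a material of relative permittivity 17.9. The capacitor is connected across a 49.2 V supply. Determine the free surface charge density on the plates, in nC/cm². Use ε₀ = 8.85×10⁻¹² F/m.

A = 96.1 cm² = 9.61×10⁻³ m².
C = κε₀A/d = 17.9 × 8.85×10⁻¹² × 9.61×10⁻³ / 4.78×10⁻⁴ = 3.18×10⁻⁹ F.
σ = Q/A = CV/A = 3.18×10⁻⁹ × 49.2 / 9.61×10⁻³ = 1.63×10⁻⁵ C/m².

σ ≈ 1.63 nC/cm²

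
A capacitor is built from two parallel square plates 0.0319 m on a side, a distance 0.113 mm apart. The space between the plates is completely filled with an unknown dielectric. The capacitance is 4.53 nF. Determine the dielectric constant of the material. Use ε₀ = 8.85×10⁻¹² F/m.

56.8

A = (0.0319 m)² = 1.02×10⁻³ m².
κ = Cd/(ε₀A) = 4.53×10⁻⁹ × 1.13×10⁻⁴ / (8.85×10⁻¹² × 1.02×10⁻³) = 56.8.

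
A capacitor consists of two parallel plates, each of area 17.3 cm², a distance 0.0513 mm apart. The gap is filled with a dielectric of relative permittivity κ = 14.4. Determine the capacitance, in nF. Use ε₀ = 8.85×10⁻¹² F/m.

A = 17.3 cm² = 1.73×10⁻³ m².
C = κε₀A/d = 14.4 × 8.85×10⁻¹² × 1.73×10⁻³ / 5.13×10⁻⁵ = 4.30×10⁻⁹ F.

C ≈ 4.30 nF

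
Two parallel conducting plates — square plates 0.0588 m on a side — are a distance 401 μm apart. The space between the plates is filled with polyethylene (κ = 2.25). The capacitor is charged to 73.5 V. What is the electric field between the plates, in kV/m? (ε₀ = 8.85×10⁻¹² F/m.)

E = V/d = 73.5 / 4.01×10⁻⁴ = 1.83×10⁵ V/m.

183 kV/m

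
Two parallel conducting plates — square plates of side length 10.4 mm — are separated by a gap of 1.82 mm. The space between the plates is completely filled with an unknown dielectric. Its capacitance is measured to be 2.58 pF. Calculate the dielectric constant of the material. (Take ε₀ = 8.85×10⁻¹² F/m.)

κ ≈ 4.91

A = (10.4 mm)² = 1.08×10⁻⁴ m².
κ = Cd/(ε₀A) = 2.58×10⁻¹² × 1.82×10⁻³ / (8.85×10⁻¹² × 1.08×10⁻⁴) = 4.91.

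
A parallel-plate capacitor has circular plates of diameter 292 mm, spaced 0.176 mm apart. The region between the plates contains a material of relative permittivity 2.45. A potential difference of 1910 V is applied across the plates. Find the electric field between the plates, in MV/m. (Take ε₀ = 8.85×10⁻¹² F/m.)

E = V/d = 1910 / 1.76×10⁻⁴ = 1.09×10⁷ V/m.

10.9 MV/m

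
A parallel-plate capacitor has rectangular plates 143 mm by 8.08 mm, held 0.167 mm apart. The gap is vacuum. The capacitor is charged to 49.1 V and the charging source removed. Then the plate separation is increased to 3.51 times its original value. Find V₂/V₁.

Isolated ⇒ Q is held fixed.
C₂ = 0.285 C₁ and V = Q/C, so V₂/V₁ = C₁/C₂ = 3.51.

V₂/V₁ ≈ 3.51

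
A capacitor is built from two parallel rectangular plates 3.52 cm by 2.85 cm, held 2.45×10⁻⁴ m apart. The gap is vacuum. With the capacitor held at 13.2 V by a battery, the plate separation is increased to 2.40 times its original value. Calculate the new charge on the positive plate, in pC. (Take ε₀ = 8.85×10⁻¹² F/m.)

Q ≈ 199 pC

A = 3.52 × 2.85 cm² = 1.00×10⁻³ m².
Initially C₁ = ε₀A/d = 8.85×10⁻¹² × 1.00×10⁻³ / 2.45×10⁻⁴ = 3.62×10⁻¹¹ F.
Q₁ = 4.78×10⁻¹⁰ C.
Battery connected ⇒ V is held fixed. C₂ = 0.417 C₁ and Q = CV, so Q₂/Q₁ = C₂/C₁ = 0.417.
Q₂ = 0.417 × 4.78×10⁻¹⁰ = 1.99×10⁻¹⁰ C.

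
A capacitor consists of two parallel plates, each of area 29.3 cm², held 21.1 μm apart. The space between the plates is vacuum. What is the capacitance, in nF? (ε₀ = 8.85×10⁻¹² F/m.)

A = 29.3 cm² = 2.93×10⁻³ m².
C = ε₀A/d = 8.85×10⁻¹² × 2.93×10⁻³ / 2.11×10⁻⁵ = 1.23×10⁻⁹ F.

C ≈ 1.23 nF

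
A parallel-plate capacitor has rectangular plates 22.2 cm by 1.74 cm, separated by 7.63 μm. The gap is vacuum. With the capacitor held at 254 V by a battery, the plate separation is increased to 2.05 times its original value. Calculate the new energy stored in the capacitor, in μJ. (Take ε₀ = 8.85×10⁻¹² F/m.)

A = 22.2 × 1.74 cm² = 3.86×10⁻³ m².
Initially C₁ = ε₀A/d = 8.85×10⁻¹² × 3.86×10⁻³ / 7.63×10⁻⁶ = 4.48×10⁻⁹ F.
U₁ = 1.45×10⁻⁴ J.
Battery connected ⇒ V is held fixed. C₂ = 0.488 C₁ and U = ½CV², so U₂/U₁ = C₂/C₁ = 0.488.
U₂ = 0.488 × 1.45×10⁻⁴ = 7.05×10⁻⁵ J.

70.5 μJ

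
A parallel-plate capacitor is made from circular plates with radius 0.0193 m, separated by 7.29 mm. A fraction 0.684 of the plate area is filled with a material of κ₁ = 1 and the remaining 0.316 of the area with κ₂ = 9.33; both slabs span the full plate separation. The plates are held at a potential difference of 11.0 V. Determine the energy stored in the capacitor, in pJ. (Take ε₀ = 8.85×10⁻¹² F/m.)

A = π(0.0193 m)² = 1.17×10⁻³ m².
Side-by-side slabs ⇒ two capacitors in parallel, each spanning the full gap.
C₁ = κ₁ε₀A₁/d = 1.00 × 8.85×10⁻¹² × 8.00×10⁻⁴ / 7.29×10⁻³ = 9.72×10⁻¹³ F.
C₂ = κ₂ε₀A₂/d = 9.33 × 8.85×10⁻¹² × 3.70×10⁻⁴ / 7.29×10⁻³ = 4.19×10⁻¹² F.
C = C₁ + C₂ = 5.16×10⁻¹² F.
U = ½CV² = ½ × 5.16×10⁻¹² × (11.0)² = 3.12×10⁻¹⁰ J.

U ≈ 312 pJ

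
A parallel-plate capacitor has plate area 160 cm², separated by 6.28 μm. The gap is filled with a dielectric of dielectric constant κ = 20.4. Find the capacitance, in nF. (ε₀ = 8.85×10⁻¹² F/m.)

C ≈ 460 nF

A = 160 cm² = 1.60×10⁻² m².
C = κε₀A/d = 20.4 × 8.85×10⁻¹² × 1.60×10⁻² / 6.28×10⁻⁶ = 4.60×10⁻⁷ F.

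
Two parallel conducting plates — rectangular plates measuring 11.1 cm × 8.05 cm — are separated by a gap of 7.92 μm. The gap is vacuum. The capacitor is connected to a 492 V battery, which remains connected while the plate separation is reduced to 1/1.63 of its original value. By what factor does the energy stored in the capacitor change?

Battery connected ⇒ V is held fixed.
C₂ = 1.63 C₁ and U = ½CV², so U₂/U₁ = C₂/C₁ = 1.63.

1.63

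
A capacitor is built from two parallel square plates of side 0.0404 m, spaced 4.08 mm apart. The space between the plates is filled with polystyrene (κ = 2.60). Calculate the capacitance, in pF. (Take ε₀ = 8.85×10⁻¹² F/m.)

C ≈ 9.20 pF

A = (0.0404 m)² = 1.63×10⁻³ m².
C = κε₀A/d = 2.60 × 8.85×10⁻¹² × 1.63×10⁻³ / 4.08×10⁻³ = 9.20×10⁻¹² F.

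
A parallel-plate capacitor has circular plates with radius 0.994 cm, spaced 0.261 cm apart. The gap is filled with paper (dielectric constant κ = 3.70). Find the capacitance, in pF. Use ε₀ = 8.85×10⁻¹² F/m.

C ≈ 3.89 pF

A = π(0.994 cm)² = 3.10×10⁻⁴ m².
C = κε₀A/d = 3.70 × 8.85×10⁻¹² × 3.10×10⁻⁴ / 2.61×10⁻³ = 3.89×10⁻¹² F.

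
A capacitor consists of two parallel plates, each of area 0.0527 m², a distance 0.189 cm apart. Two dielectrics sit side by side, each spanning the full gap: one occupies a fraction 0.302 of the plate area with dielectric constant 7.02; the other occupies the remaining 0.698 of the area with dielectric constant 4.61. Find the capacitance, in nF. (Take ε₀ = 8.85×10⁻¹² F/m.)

Side-by-side slabs ⇒ two capacitors in parallel, each spanning the full gap.
C₁ = κ₁ε₀A₁/d = 7.02 × 8.85×10⁻¹² × 1.59×10⁻² / 1.89×10⁻³ = 5.23×10⁻¹⁰ F.
C₂ = κ₂ε₀A₂/d = 4.61 × 8.85×10⁻¹² × 3.68×10⁻² / 1.89×10⁻³ = 7.94×10⁻¹⁰ F.
C = C₁ + C₂ = 1.32×10⁻⁹ F.

C ≈ 1.32 nF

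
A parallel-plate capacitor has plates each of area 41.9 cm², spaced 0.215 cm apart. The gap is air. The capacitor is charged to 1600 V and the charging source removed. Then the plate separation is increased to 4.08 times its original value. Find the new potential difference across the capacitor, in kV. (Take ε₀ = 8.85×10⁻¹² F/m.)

V ≈ 6.53 kV

A = 41.9 cm² = 4.19×10⁻³ m².
Initially C₁ = ε₀A/d = 8.85×10⁻¹² × 4.19×10⁻³ / 2.15×10⁻³ = 1.72×10⁻¹¹ F.
V₁ = 1.60×10³ V.
Isolated ⇒ Q is held fixed. C₂ = 0.245 C₁ and V = Q/C, so V₂/V₁ = C₁/C₂ = 4.08.
V₂ = 4.08 × 1.60×10³ = 6.53×10³ V.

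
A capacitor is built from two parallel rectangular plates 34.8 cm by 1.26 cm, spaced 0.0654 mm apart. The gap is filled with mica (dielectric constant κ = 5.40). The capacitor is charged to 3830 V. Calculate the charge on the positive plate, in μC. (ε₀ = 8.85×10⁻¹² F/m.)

A = 34.8 × 1.26 cm² = 4.38×10⁻³ m².
C = κε₀A/d = 5.40 × 8.85×10⁻¹² × 4.38×10⁻³ / 6.54×10⁻⁵ = 3.20×10⁻⁹ F.
Q = CV = 3.20×10⁻⁹ × 3830 = 1.23×10⁻⁵ C.

12.3 μC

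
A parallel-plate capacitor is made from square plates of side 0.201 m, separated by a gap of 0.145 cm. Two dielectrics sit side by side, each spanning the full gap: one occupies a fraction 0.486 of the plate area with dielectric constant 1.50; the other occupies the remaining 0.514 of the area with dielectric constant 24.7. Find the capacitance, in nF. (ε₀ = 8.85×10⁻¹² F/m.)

A = (0.201 m)² = 4.04×10⁻² m².
Side-by-side slabs ⇒ two capacitors in parallel, each spanning the full gap.
C₁ = κ₁ε₀A₁/d = 1.50 × 8.85×10⁻¹² × 1.96×10⁻² / 1.45×10⁻³ = 1.80×10⁻¹⁰ F.
C₂ = κ₂ε₀A₂/d = 24.7 × 8.85×10⁻¹² × 2.08×10⁻² / 1.45×10⁻³ = 3.13×10⁻⁹ F.
C = C₁ + C₂ = 3.31×10⁻⁹ F.

C ≈ 3.31 nF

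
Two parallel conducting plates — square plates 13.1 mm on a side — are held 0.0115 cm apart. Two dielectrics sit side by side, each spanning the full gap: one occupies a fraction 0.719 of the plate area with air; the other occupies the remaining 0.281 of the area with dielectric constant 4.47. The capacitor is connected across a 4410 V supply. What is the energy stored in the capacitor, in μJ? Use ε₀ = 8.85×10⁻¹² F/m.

U ≈ 254 μJ

A = (13.1 mm)² = 1.72×10⁻⁴ m².
Side-by-side slabs ⇒ two capacitors in parallel, each spanning the full gap.
C₁ = κ₁ε₀A₁/d = 1.00 × 8.85×10⁻¹² × 1.23×10⁻⁴ / 1.15×10⁻⁴ = 9.50×10⁻¹² F.
C₂ = κ₂ε₀A₂/d = 4.47 × 8.85×10⁻¹² × 4.82×10⁻⁵ / 1.15×10⁻⁴ = 1.66×10⁻¹¹ F.
C = C₁ + C₂ = 2.61×10⁻¹¹ F.
U = ½CV² = ½ × 2.61×10⁻¹¹ × (4410)² = 2.54×10⁻⁴ J.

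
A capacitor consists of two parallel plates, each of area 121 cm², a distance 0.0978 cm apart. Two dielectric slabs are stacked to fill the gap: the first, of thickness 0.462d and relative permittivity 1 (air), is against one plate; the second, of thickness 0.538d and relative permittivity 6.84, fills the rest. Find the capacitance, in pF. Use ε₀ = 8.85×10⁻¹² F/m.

A = 121 cm² = 1.21×10⁻² m².
Stacked slabs ⇒ two capacitors in series, each with the full plate area.
C₁ = κ₁ε₀A/d₁ = 1.00 × 8.85×10⁻¹² × 1.21×10⁻² / 4.52×10⁻⁴ = 2.37×10⁻¹⁰ F.
C₂ = κ₂ε₀A/d₂ = 6.84 × 8.85×10⁻¹² × 1.21×10⁻² / 5.26×10⁻⁴ = 1.39×10⁻⁹ F.
C = (1/C₁ + 1/C₂)⁻¹ = 2.03×10⁻¹⁰ F.

C ≈ 203 pF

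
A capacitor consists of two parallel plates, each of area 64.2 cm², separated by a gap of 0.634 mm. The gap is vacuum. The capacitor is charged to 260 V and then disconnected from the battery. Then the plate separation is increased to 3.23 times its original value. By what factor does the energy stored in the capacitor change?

Isolated ⇒ Q is held fixed.
C₂ = 0.310 C₁ and U = Q²/(2C), so U₂/U₁ = C₁/C₂ = 3.23.

U₂/U₁ ≈ 3.23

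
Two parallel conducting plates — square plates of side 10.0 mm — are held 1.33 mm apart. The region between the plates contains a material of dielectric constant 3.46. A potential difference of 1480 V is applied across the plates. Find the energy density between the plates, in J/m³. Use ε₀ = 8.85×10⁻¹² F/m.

19.0 J/m³

E = V/d = 1480 / 1.33×10⁻³ = 1.11×10⁶ V/m.
u = ½κε₀E² = ½ × 3.46 × 8.85×10⁻¹² × (1.11×10⁶)² = 19.0 J/m³.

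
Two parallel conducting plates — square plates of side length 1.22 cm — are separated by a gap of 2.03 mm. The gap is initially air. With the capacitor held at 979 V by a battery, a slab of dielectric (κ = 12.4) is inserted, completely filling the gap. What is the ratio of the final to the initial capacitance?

C = κε₀A/d scales with κ, so C₂/C₁ = κ = 12.4.

C₂/C₁ ≈ 12.4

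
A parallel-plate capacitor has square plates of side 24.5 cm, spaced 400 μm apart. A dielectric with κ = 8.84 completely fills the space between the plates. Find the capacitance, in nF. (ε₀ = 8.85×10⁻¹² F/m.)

A = (24.5 cm)² = 6.00×10⁻² m².
C = κε₀A/d = 8.84 × 8.85×10⁻¹² × 6.00×10⁻² / 4.00×10⁻⁴ = 1.17×10⁻⁸ F.

11.7 nF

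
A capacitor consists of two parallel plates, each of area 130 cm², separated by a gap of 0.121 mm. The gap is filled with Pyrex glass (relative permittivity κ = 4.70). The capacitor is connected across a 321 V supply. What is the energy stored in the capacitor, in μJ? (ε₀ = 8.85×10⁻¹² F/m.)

230 μJ

A = 130 cm² = 1.30×10⁻² m².
C = κε₀A/d = 4.70 × 8.85×10⁻¹² × 1.30×10⁻² / 1.21×10⁻⁴ = 4.47×10⁻⁹ F.
U = ½CV² = ½ × 4.47×10⁻⁹ × (321)² = 2.30×10⁻⁴ J.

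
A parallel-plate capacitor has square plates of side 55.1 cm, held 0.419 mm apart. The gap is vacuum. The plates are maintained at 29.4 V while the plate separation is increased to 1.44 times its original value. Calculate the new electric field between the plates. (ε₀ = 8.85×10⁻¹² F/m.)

E ≈ 48.7 V/mm

A = (55.1 cm)² = 0.304 m².
Initially C₁ = ε₀A/d = 8.85×10⁻¹² × 0.304 / 4.19×10⁻⁴ = 6.41×10⁻⁹ F.
E₁ = 7.02×10⁴ V/m.
Battery connected ⇒ V is held fixed. E = V/d, so E₂/E₁ = d₁/d₂ = 0.694.
E₂ = 0.694 × 7.02×10⁴ = 4.87×10⁴ V/m.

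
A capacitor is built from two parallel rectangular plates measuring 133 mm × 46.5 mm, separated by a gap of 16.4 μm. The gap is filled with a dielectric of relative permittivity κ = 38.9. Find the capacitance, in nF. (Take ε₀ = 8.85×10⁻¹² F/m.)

130 nF

A = 133 × 46.5 mm² = 6.18×10⁻³ m².
C = κε₀A/d = 38.9 × 8.85×10⁻¹² × 6.18×10⁻³ / 1.64×10⁻⁵ = 1.30×10⁻⁷ F.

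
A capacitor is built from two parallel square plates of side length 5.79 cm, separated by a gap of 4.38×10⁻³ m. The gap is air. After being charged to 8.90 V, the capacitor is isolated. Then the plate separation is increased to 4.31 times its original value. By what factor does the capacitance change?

C = ε₀A/d scales as 1/d, so C₂/C₁ = d₁/d₂ = 1/4.31 = 0.232.

0.232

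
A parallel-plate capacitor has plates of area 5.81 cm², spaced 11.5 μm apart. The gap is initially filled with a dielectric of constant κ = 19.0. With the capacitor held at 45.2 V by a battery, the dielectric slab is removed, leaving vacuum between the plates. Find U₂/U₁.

Battery connected ⇒ V is held fixed.
C₂ = 0.0526 C₁ and U = ½CV², so U₂/U₁ = C₂/C₁ = 0.0526.

U₂/U₁ ≈ 0.0526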